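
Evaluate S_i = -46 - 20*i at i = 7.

S_7 = -46 + -20*7 = -46 + -140 = -186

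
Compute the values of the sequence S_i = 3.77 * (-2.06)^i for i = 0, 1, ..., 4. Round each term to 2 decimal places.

This is a geometric sequence.
i=0: S_0 = 3.77 * (-2.06)^0 = 3.77
i=1: S_1 = 3.77 * (-2.06)^1 ≈ -7.77
i=2: S_2 = 3.77 * (-2.06)^2 ≈ 16.0
i=3: S_3 = 3.77 * (-2.06)^3 ≈ -32.96
i=4: S_4 = 3.77 * (-2.06)^4 ≈ 67.89
The first 5 terms are: [3.77, -7.77, 16.0, -32.96, 67.89]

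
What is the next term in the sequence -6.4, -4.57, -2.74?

Differences: -4.57 - -6.4 = 1.83
This is an arithmetic sequence with common difference d = 1.83.
Next term = -2.74 + 1.83 = -0.91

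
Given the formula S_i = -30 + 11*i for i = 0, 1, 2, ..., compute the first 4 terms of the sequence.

This is an arithmetic sequence.
i=0: S_0 = -30 + 11*0 = -30
i=1: S_1 = -30 + 11*1 = -19
i=2: S_2 = -30 + 11*2 = -8
i=3: S_3 = -30 + 11*3 = 3
The first 4 terms are: [-30, -19, -8, 3]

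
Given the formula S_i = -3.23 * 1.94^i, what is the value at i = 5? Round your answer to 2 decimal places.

S_5 = -3.23 * 1.94^5 ≈ -3.23 * 27.4795 ≈ -88.76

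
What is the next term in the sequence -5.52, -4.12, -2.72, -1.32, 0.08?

Differences: -4.12 - -5.52 = 1.4
This is an arithmetic sequence with common difference d = 1.4.
Next term = 0.08 + 1.4 = 1.48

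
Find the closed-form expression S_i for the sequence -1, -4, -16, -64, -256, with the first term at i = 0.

Check ratios: -4 / -1 = 4.0
Common ratio r = 4.
First term a = -1.
Formula: S_i = -1 * 4^i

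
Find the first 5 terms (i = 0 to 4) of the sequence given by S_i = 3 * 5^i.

This is a geometric sequence.
i=0: S_0 = 3 * 5^0 = 3
i=1: S_1 = 3 * 5^1 = 15
i=2: S_2 = 3 * 5^2 = 75
i=3: S_3 = 3 * 5^3 = 375
i=4: S_4 = 3 * 5^4 = 1875
The first 5 terms are: [3, 15, 75, 375, 1875]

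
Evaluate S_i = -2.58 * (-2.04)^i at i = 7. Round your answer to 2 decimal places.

S_7 = -2.58 * (-2.04)^7 ≈ -2.58 * -147.0318 ≈ 379.34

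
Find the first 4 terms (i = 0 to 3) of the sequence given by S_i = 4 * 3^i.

This is a geometric sequence.
i=0: S_0 = 4 * 3^0 = 4
i=1: S_1 = 4 * 3^1 = 12
i=2: S_2 = 4 * 3^2 = 36
i=3: S_3 = 4 * 3^3 = 108
The first 4 terms are: [4, 12, 36, 108]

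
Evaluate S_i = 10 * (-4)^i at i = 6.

S_6 = 10 * (-4)^6 = 10 * 4096 = 40960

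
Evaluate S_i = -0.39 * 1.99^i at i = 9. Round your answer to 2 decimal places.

S_9 = -0.39 * 1.99^9 ≈ -0.39 * 489.4155 ≈ -190.87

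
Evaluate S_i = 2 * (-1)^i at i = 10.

S_10 = 2 * (-1)^10 = 2 * 1 = 2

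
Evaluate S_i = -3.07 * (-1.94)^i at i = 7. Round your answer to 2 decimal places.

S_7 = -3.07 * (-1.94)^7 ≈ -3.07 * -103.4218 ≈ 317.5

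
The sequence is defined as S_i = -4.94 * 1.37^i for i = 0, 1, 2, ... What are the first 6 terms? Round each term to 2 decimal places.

This is a geometric sequence.
i=0: S_0 = -4.94 * 1.37^0 = -4.94
i=1: S_1 = -4.94 * 1.37^1 ≈ -6.77
i=2: S_2 = -4.94 * 1.37^2 ≈ -9.27
i=3: S_3 = -4.94 * 1.37^3 ≈ -12.7
i=4: S_4 = -4.94 * 1.37^4 ≈ -17.4
i=5: S_5 = -4.94 * 1.37^5 ≈ -23.84
The first 6 terms are: [-4.94, -6.77, -9.27, -12.7, -17.4, -23.84]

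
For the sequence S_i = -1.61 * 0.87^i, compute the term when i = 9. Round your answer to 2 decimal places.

S_9 = -1.61 * 0.87^9 ≈ -1.61 * 0.2855 ≈ -0.46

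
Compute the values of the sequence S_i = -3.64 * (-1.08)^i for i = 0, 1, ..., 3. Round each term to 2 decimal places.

This is a geometric sequence.
i=0: S_0 = -3.64 * (-1.08)^0 = -3.64
i=1: S_1 = -3.64 * (-1.08)^1 ≈ 3.93
i=2: S_2 = -3.64 * (-1.08)^2 ≈ -4.25
i=3: S_3 = -3.64 * (-1.08)^3 ≈ 4.59
The first 4 terms are: [-3.64, 3.93, -4.25, 4.59]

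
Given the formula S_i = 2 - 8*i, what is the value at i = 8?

S_8 = 2 + -8*8 = 2 + -64 = -62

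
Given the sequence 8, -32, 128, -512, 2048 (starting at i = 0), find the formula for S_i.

Check ratios: -32 / 8 = -4.0
Common ratio r = -4.
First term a = 8.
Formula: S_i = 8 * (-4)^i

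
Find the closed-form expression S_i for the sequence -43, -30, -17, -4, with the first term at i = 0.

Check differences: -30 - -43 = 13
-17 - -30 = 13
Common difference d = 13.
First term a = -43.
Formula: S_i = -43 + 13*i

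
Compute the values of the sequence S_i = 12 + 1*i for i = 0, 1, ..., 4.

This is an arithmetic sequence.
i=0: S_0 = 12 + 1*0 = 12
i=1: S_1 = 12 + 1*1 = 13
i=2: S_2 = 12 + 1*2 = 14
i=3: S_3 = 12 + 1*3 = 15
i=4: S_4 = 12 + 1*4 = 16
The first 5 terms are: [12, 13, 14, 15, 16]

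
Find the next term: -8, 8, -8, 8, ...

Ratios: 8 / -8 = -1.0
This is a geometric sequence with common ratio r = -1.
Next term = 8 * -1 = -8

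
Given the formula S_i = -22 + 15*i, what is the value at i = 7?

S_7 = -22 + 15*7 = -22 + 105 = 83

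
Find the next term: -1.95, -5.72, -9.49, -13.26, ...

Differences: -5.72 - -1.95 = -3.77
This is an arithmetic sequence with common difference d = -3.77.
Next term = -13.26 + -3.77 = -17.03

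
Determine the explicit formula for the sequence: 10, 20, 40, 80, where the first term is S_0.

Check ratios: 20 / 10 = 2.0
Common ratio r = 2.
First term a = 10.
Formula: S_i = 10 * 2^i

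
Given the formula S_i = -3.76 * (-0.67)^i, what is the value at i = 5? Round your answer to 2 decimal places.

S_5 = -3.76 * (-0.67)^5 ≈ -3.76 * -0.135 ≈ 0.51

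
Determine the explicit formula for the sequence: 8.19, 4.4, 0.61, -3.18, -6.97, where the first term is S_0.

Check differences: 4.4 - 8.19 = -3.79
0.61 - 4.4 = -3.79
Common difference d = -3.79.
First term a = 8.19.
Formula: S_i = 8.19 - 3.79*i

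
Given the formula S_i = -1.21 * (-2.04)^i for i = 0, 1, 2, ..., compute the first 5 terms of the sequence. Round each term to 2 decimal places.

This is a geometric sequence.
i=0: S_0 = -1.21 * (-2.04)^0 = -1.21
i=1: S_1 = -1.21 * (-2.04)^1 ≈ 2.47
i=2: S_2 = -1.21 * (-2.04)^2 ≈ -5.04
i=3: S_3 = -1.21 * (-2.04)^3 ≈ 10.27
i=4: S_4 = -1.21 * (-2.04)^4 ≈ -20.96
The first 5 terms are: [-1.21, 2.47, -5.04, 10.27, -20.96]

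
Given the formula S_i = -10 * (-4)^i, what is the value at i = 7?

S_7 = -10 * (-4)^7 = -10 * -16384 = 163840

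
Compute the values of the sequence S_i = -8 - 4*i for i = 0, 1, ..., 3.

This is an arithmetic sequence.
i=0: S_0 = -8 + -4*0 = -8
i=1: S_1 = -8 + -4*1 = -12
i=2: S_2 = -8 + -4*2 = -16
i=3: S_3 = -8 + -4*3 = -20
The first 4 terms are: [-8, -12, -16, -20]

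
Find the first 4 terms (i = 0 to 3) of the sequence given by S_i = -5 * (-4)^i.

This is a geometric sequence.
i=0: S_0 = -5 * (-4)^0 = -5
i=1: S_1 = -5 * (-4)^1 = 20
i=2: S_2 = -5 * (-4)^2 = -80
i=3: S_3 = -5 * (-4)^3 = 320
The first 4 terms are: [-5, 20, -80, 320]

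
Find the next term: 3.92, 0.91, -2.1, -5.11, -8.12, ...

Differences: 0.91 - 3.92 = -3.01
This is an arithmetic sequence with common difference d = -3.01.
Next term = -8.12 + -3.01 = -11.13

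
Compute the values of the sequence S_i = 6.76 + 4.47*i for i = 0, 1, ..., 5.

This is an arithmetic sequence.
i=0: S_0 = 6.76 + 4.47*0 = 6.76
i=1: S_1 = 6.76 + 4.47*1 = 11.23
i=2: S_2 = 6.76 + 4.47*2 = 15.7
i=3: S_3 = 6.76 + 4.47*3 = 20.17
i=4: S_4 = 6.76 + 4.47*4 = 24.64
i=5: S_5 = 6.76 + 4.47*5 = 29.11
The first 6 terms are: [6.76, 11.23, 15.7, 20.17, 24.64, 29.11]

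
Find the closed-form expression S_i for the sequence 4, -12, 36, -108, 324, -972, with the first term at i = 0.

Check ratios: -12 / 4 = -3.0
Common ratio r = -3.
First term a = 4.
Formula: S_i = 4 * (-3)^i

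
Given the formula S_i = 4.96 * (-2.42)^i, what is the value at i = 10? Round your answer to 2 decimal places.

S_10 = 4.96 * (-2.42)^10 ≈ 4.96 * 6888.9599 ≈ 34169.24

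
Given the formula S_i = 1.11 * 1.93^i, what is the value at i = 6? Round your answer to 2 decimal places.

S_6 = 1.11 * 1.93^6 ≈ 1.11 * 51.6825 ≈ 57.37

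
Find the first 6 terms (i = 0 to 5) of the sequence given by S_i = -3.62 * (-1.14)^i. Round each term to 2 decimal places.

This is a geometric sequence.
i=0: S_0 = -3.62 * (-1.14)^0 = -3.62
i=1: S_1 = -3.62 * (-1.14)^1 ≈ 4.13
i=2: S_2 = -3.62 * (-1.14)^2 ≈ -4.7
i=3: S_3 = -3.62 * (-1.14)^3 ≈ 5.36
i=4: S_4 = -3.62 * (-1.14)^4 ≈ -6.11
i=5: S_5 = -3.62 * (-1.14)^5 ≈ 6.97
The first 6 terms are: [-3.62, 4.13, -4.7, 5.36, -6.11, 6.97]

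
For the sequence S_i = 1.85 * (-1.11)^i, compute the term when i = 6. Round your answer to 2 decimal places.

S_6 = 1.85 * (-1.11)^6 ≈ 1.85 * 1.8704 ≈ 3.46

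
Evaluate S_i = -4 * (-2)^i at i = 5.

S_5 = -4 * (-2)^5 = -4 * -32 = 128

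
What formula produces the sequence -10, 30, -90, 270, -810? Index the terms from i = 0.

Check ratios: 30 / -10 = -3.0
Common ratio r = -3.
First term a = -10.
Formula: S_i = -10 * (-3)^i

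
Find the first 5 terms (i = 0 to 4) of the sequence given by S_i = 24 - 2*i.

This is an arithmetic sequence.
i=0: S_0 = 24 + -2*0 = 24
i=1: S_1 = 24 + -2*1 = 22
i=2: S_2 = 24 + -2*2 = 20
i=3: S_3 = 24 + -2*3 = 18
i=4: S_4 = 24 + -2*4 = 16
The first 5 terms are: [24, 22, 20, 18, 16]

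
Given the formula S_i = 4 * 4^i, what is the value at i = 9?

S_9 = 4 * 4^9 = 4 * 262144 = 1048576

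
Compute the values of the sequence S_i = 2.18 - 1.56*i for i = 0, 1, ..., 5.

This is an arithmetic sequence.
i=0: S_0 = 2.18 + -1.56*0 = 2.18
i=1: S_1 = 2.18 + -1.56*1 = 0.62
i=2: S_2 = 2.18 + -1.56*2 = -0.94
i=3: S_3 = 2.18 + -1.56*3 = -2.5
i=4: S_4 = 2.18 + -1.56*4 = -4.06
i=5: S_5 = 2.18 + -1.56*5 = -5.62
The first 6 terms are: [2.18, 0.62, -0.94, -2.5, -4.06, -5.62]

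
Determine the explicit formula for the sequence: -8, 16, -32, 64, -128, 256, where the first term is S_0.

Check ratios: 16 / -8 = -2.0
Common ratio r = -2.
First term a = -8.
Formula: S_i = -8 * (-2)^i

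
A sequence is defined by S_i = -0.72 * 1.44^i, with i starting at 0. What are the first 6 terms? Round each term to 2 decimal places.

This is a geometric sequence.
i=0: S_0 = -0.72 * 1.44^0 = -0.72
i=1: S_1 = -0.72 * 1.44^1 ≈ -1.04
i=2: S_2 = -0.72 * 1.44^2 ≈ -1.49
i=3: S_3 = -0.72 * 1.44^3 ≈ -2.15
i=4: S_4 = -0.72 * 1.44^4 ≈ -3.1
i=5: S_5 = -0.72 * 1.44^5 ≈ -4.46
The first 6 terms are: [-0.72, -1.04, -1.49, -2.15, -3.1, -4.46]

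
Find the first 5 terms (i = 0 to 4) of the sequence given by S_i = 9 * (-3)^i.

This is a geometric sequence.
i=0: S_0 = 9 * (-3)^0 = 9
i=1: S_1 = 9 * (-3)^1 = -27
i=2: S_2 = 9 * (-3)^2 = 81
i=3: S_3 = 9 * (-3)^3 = -243
i=4: S_4 = 9 * (-3)^4 = 729
The first 5 terms are: [9, -27, 81, -243, 729]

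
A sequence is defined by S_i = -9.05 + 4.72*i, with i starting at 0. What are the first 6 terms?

This is an arithmetic sequence.
i=0: S_0 = -9.05 + 4.72*0 = -9.05
i=1: S_1 = -9.05 + 4.72*1 = -4.33
i=2: S_2 = -9.05 + 4.72*2 = 0.39
i=3: S_3 = -9.05 + 4.72*3 = 5.11
i=4: S_4 = -9.05 + 4.72*4 = 9.83
i=5: S_5 = -9.05 + 4.72*5 = 14.55
The first 6 terms are: [-9.05, -4.33, 0.39, 5.11, 9.83, 14.55]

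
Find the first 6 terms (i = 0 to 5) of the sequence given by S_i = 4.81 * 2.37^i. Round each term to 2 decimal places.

This is a geometric sequence.
i=0: S_0 = 4.81 * 2.37^0 = 4.81
i=1: S_1 = 4.81 * 2.37^1 ≈ 11.4
i=2: S_2 = 4.81 * 2.37^2 ≈ 27.02
i=3: S_3 = 4.81 * 2.37^3 ≈ 64.03
i=4: S_4 = 4.81 * 2.37^4 ≈ 151.75
i=5: S_5 = 4.81 * 2.37^5 ≈ 359.66
The first 6 terms are: [4.81, 11.4, 27.02, 64.03, 151.75, 359.66]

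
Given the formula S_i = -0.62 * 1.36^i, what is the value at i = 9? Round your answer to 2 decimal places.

S_9 = -0.62 * 1.36^9 ≈ -0.62 * 15.9166 ≈ -9.87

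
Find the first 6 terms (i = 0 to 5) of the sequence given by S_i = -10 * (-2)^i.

This is a geometric sequence.
i=0: S_0 = -10 * (-2)^0 = -10
i=1: S_1 = -10 * (-2)^1 = 20
i=2: S_2 = -10 * (-2)^2 = -40
i=3: S_3 = -10 * (-2)^3 = 80
i=4: S_4 = -10 * (-2)^4 = -160
i=5: S_5 = -10 * (-2)^5 = 320
The first 6 terms are: [-10, 20, -40, 80, -160, 320]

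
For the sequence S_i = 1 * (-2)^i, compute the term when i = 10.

S_10 = 1 * (-2)^10 = 1 * 1024 = 1024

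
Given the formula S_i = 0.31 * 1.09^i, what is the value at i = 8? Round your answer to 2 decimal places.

S_8 = 0.31 * 1.09^8 ≈ 0.31 * 1.9926 ≈ 0.62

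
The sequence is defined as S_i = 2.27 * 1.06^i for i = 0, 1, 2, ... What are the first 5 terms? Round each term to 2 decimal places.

This is a geometric sequence.
i=0: S_0 = 2.27 * 1.06^0 = 2.27
i=1: S_1 = 2.27 * 1.06^1 ≈ 2.41
i=2: S_2 = 2.27 * 1.06^2 ≈ 2.55
i=3: S_3 = 2.27 * 1.06^3 ≈ 2.7
i=4: S_4 = 2.27 * 1.06^4 ≈ 2.87
The first 5 terms are: [2.27, 2.41, 2.55, 2.7, 2.87]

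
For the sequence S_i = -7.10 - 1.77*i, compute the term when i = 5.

S_5 = -7.1 + -1.77*5 = -7.1 + -8.85 = -15.95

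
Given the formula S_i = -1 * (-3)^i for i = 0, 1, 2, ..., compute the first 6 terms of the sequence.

This is a geometric sequence.
i=0: S_0 = -1 * (-3)^0 = -1
i=1: S_1 = -1 * (-3)^1 = 3
i=2: S_2 = -1 * (-3)^2 = -9
i=3: S_3 = -1 * (-3)^3 = 27
i=4: S_4 = -1 * (-3)^4 = -81
i=5: S_5 = -1 * (-3)^5 = 243
The first 6 terms are: [-1, 3, -9, 27, -81, 243]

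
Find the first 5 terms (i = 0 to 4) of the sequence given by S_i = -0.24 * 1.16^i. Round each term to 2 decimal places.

This is a geometric sequence.
i=0: S_0 = -0.24 * 1.16^0 = -0.24
i=1: S_1 = -0.24 * 1.16^1 ≈ -0.28
i=2: S_2 = -0.24 * 1.16^2 ≈ -0.32
i=3: S_3 = -0.24 * 1.16^3 ≈ -0.37
i=4: S_4 = -0.24 * 1.16^4 ≈ -0.43
The first 5 terms are: [-0.24, -0.28, -0.32, -0.37, -0.43]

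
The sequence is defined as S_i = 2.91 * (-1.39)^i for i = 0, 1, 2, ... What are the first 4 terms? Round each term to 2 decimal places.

This is a geometric sequence.
i=0: S_0 = 2.91 * (-1.39)^0 = 2.91
i=1: S_1 = 2.91 * (-1.39)^1 ≈ -4.04
i=2: S_2 = 2.91 * (-1.39)^2 ≈ 5.62
i=3: S_3 = 2.91 * (-1.39)^3 ≈ -7.82
The first 4 terms are: [2.91, -4.04, 5.62, -7.82]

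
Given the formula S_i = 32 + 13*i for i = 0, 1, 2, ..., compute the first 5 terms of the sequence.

This is an arithmetic sequence.
i=0: S_0 = 32 + 13*0 = 32
i=1: S_1 = 32 + 13*1 = 45
i=2: S_2 = 32 + 13*2 = 58
i=3: S_3 = 32 + 13*3 = 71
i=4: S_4 = 32 + 13*4 = 84
The first 5 terms are: [32, 45, 58, 71, 84]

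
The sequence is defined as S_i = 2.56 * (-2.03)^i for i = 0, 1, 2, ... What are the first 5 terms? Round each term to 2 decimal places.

This is a geometric sequence.
i=0: S_0 = 2.56 * (-2.03)^0 = 2.56
i=1: S_1 = 2.56 * (-2.03)^1 ≈ -5.2
i=2: S_2 = 2.56 * (-2.03)^2 ≈ 10.55
i=3: S_3 = 2.56 * (-2.03)^3 ≈ -21.42
i=4: S_4 = 2.56 * (-2.03)^4 ≈ 43.47
The first 5 terms are: [2.56, -5.2, 10.55, -21.42, 43.47]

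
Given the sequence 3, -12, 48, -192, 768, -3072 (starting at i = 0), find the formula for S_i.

Check ratios: -12 / 3 = -4.0
Common ratio r = -4.
First term a = 3.
Formula: S_i = 3 * (-4)^i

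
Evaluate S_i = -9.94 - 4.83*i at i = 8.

S_8 = -9.94 + -4.83*8 = -9.94 + -38.64 = -48.58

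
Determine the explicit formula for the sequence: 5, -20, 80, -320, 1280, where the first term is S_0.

Check ratios: -20 / 5 = -4.0
Common ratio r = -4.
First term a = 5.
Formula: S_i = 5 * (-4)^i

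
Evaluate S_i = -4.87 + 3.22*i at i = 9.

S_9 = -4.87 + 3.22*9 = -4.87 + 28.98 = 24.11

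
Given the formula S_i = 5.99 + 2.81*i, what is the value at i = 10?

S_10 = 5.99 + 2.81*10 = 5.99 + 28.1 = 34.09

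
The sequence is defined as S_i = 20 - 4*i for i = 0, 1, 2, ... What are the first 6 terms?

This is an arithmetic sequence.
i=0: S_0 = 20 + -4*0 = 20
i=1: S_1 = 20 + -4*1 = 16
i=2: S_2 = 20 + -4*2 = 12
i=3: S_3 = 20 + -4*3 = 8
i=4: S_4 = 20 + -4*4 = 4
i=5: S_5 = 20 + -4*5 = 0
The first 6 terms are: [20, 16, 12, 8, 4, 0]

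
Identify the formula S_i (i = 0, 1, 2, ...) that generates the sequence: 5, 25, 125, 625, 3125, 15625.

Check ratios: 25 / 5 = 5.0
Common ratio r = 5.
First term a = 5.
Formula: S_i = 5 * 5^i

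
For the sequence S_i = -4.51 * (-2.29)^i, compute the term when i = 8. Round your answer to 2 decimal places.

S_8 = -4.51 * (-2.29)^8 ≈ -4.51 * 756.2822 ≈ -3410.83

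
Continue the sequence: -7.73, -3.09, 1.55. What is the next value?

Differences: -3.09 - -7.73 = 4.64
This is an arithmetic sequence with common difference d = 4.64.
Next term = 1.55 + 4.64 = 6.19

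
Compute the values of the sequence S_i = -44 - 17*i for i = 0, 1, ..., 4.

This is an arithmetic sequence.
i=0: S_0 = -44 + -17*0 = -44
i=1: S_1 = -44 + -17*1 = -61
i=2: S_2 = -44 + -17*2 = -78
i=3: S_3 = -44 + -17*3 = -95
i=4: S_4 = -44 + -17*4 = -112
The first 5 terms are: [-44, -61, -78, -95, -112]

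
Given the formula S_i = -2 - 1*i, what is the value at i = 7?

S_7 = -2 + -1*7 = -2 + -7 = -9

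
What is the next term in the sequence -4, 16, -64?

Ratios: 16 / -4 = -4.0
This is a geometric sequence with common ratio r = -4.
Next term = -64 * -4 = 256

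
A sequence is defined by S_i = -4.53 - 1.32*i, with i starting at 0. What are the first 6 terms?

This is an arithmetic sequence.
i=0: S_0 = -4.53 + -1.32*0 = -4.53
i=1: S_1 = -4.53 + -1.32*1 = -5.85
i=2: S_2 = -4.53 + -1.32*2 = -7.17
i=3: S_3 = -4.53 + -1.32*3 = -8.49
i=4: S_4 = -4.53 + -1.32*4 = -9.81
i=5: S_5 = -4.53 + -1.32*5 = -11.13
The first 6 terms are: [-4.53, -5.85, -7.17, -8.49, -9.81, -11.13]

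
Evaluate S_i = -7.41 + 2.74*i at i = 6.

S_6 = -7.41 + 2.74*6 = -7.41 + 16.44 = 9.03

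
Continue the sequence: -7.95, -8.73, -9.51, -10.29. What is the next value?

Differences: -8.73 - -7.95 = -0.78
This is an arithmetic sequence with common difference d = -0.78.
Next term = -10.29 + -0.78 = -11.07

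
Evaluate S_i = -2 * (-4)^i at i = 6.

S_6 = -2 * (-4)^6 = -2 * 4096 = -8192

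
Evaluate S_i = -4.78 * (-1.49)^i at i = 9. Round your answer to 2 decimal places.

S_9 = -4.78 * (-1.49)^9 ≈ -4.78 * -36.1973 ≈ 173.02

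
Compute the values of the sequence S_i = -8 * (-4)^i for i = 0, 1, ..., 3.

This is a geometric sequence.
i=0: S_0 = -8 * (-4)^0 = -8
i=1: S_1 = -8 * (-4)^1 = 32
i=2: S_2 = -8 * (-4)^2 = -128
i=3: S_3 = -8 * (-4)^3 = 512
The first 4 terms are: [-8, 32, -128, 512]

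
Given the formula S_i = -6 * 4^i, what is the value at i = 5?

S_5 = -6 * 4^5 = -6 * 1024 = -6144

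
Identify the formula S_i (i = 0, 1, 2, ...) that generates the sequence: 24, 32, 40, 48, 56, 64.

Check differences: 32 - 24 = 8
40 - 32 = 8
Common difference d = 8.
First term a = 24.
Formula: S_i = 24 + 8*i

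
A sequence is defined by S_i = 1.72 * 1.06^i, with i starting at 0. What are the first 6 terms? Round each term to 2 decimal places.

This is a geometric sequence.
i=0: S_0 = 1.72 * 1.06^0 = 1.72
i=1: S_1 = 1.72 * 1.06^1 ≈ 1.82
i=2: S_2 = 1.72 * 1.06^2 ≈ 1.93
i=3: S_3 = 1.72 * 1.06^3 ≈ 2.05
i=4: S_4 = 1.72 * 1.06^4 ≈ 2.17
i=5: S_5 = 1.72 * 1.06^5 ≈ 2.3
The first 6 terms are: [1.72, 1.82, 1.93, 2.05, 2.17, 2.3]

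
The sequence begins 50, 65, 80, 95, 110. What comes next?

Differences: 65 - 50 = 15
This is an arithmetic sequence with common difference d = 15.
Next term = 110 + 15 = 125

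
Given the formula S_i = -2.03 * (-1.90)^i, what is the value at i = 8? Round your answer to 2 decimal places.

S_8 = -2.03 * (-1.9)^8 ≈ -2.03 * 169.8356 ≈ -344.77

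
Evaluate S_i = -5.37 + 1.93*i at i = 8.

S_8 = -5.37 + 1.93*8 = -5.37 + 15.44 = 10.07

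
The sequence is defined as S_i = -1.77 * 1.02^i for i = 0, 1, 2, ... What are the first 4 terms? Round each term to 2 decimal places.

This is a geometric sequence.
i=0: S_0 = -1.77 * 1.02^0 = -1.77
i=1: S_1 = -1.77 * 1.02^1 ≈ -1.81
i=2: S_2 = -1.77 * 1.02^2 ≈ -1.84
i=3: S_3 = -1.77 * 1.02^3 ≈ -1.88
The first 4 terms are: [-1.77, -1.81, -1.84, -1.88]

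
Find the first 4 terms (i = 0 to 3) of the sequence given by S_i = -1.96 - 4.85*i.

This is an arithmetic sequence.
i=0: S_0 = -1.96 + -4.85*0 = -1.96
i=1: S_1 = -1.96 + -4.85*1 = -6.81
i=2: S_2 = -1.96 + -4.85*2 = -11.66
i=3: S_3 = -1.96 + -4.85*3 = -16.51
The first 4 terms are: [-1.96, -6.81, -11.66, -16.51]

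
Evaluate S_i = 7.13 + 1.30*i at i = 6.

S_6 = 7.13 + 1.3*6 = 7.13 + 7.8 = 14.93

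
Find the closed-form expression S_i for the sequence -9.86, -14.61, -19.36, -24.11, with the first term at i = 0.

Check differences: -14.61 - -9.86 = -4.75
-19.36 - -14.61 = -4.75
Common difference d = -4.75.
First term a = -9.86.
Formula: S_i = -9.86 - 4.75*i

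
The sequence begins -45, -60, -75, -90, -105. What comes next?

Differences: -60 - -45 = -15
This is an arithmetic sequence with common difference d = -15.
Next term = -105 + -15 = -120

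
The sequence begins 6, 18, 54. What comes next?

Ratios: 18 / 6 = 3.0
This is a geometric sequence with common ratio r = 3.
Next term = 54 * 3 = 162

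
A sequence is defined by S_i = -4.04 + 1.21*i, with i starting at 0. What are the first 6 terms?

This is an arithmetic sequence.
i=0: S_0 = -4.04 + 1.21*0 = -4.04
i=1: S_1 = -4.04 + 1.21*1 = -2.83
i=2: S_2 = -4.04 + 1.21*2 = -1.62
i=3: S_3 = -4.04 + 1.21*3 = -0.41
i=4: S_4 = -4.04 + 1.21*4 = 0.8
i=5: S_5 = -4.04 + 1.21*5 = 2.01
The first 6 terms are: [-4.04, -2.83, -1.62, -0.41, 0.8, 2.01]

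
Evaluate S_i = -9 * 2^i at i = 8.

S_8 = -9 * 2^8 = -9 * 256 = -2304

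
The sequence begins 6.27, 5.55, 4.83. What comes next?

Differences: 5.55 - 6.27 = -0.72
This is an arithmetic sequence with common difference d = -0.72.
Next term = 4.83 + -0.72 = 4.11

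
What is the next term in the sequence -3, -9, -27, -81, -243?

Ratios: -9 / -3 = 3.0
This is a geometric sequence with common ratio r = 3.
Next term = -243 * 3 = -729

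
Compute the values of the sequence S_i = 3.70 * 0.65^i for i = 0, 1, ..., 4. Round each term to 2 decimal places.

This is a geometric sequence.
i=0: S_0 = 3.7 * 0.65^0 = 3.7
i=1: S_1 = 3.7 * 0.65^1 ≈ 2.41
i=2: S_2 = 3.7 * 0.65^2 ≈ 1.56
i=3: S_3 = 3.7 * 0.65^3 ≈ 1.02
i=4: S_4 = 3.7 * 0.65^4 ≈ 0.66
The first 5 terms are: [3.7, 2.41, 1.56, 1.02, 0.66]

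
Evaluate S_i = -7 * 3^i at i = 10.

S_10 = -7 * 3^10 = -7 * 59049 = -413343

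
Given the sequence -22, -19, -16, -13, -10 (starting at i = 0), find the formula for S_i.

Check differences: -19 - -22 = 3
-16 - -19 = 3
Common difference d = 3.
First term a = -22.
Formula: S_i = -22 + 3*i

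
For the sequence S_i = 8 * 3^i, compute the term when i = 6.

S_6 = 8 * 3^6 = 8 * 729 = 5832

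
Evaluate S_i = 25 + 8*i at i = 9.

S_9 = 25 + 8*9 = 25 + 72 = 97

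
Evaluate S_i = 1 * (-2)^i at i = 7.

S_7 = 1 * (-2)^7 = 1 * -128 = -128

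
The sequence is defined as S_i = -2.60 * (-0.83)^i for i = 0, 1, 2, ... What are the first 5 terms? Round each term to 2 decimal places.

This is a geometric sequence.
i=0: S_0 = -2.6 * (-0.83)^0 = -2.6
i=1: S_1 = -2.6 * (-0.83)^1 ≈ 2.16
i=2: S_2 = -2.6 * (-0.83)^2 ≈ -1.79
i=3: S_3 = -2.6 * (-0.83)^3 ≈ 1.49
i=4: S_4 = -2.6 * (-0.83)^4 ≈ -1.23
The first 5 terms are: [-2.6, 2.16, -1.79, 1.49, -1.23]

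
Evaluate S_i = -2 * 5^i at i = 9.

S_9 = -2 * 5^9 = -2 * 1953125 = -3906250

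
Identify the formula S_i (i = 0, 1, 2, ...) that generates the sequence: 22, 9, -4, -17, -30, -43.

Check differences: 9 - 22 = -13
-4 - 9 = -13
Common difference d = -13.
First term a = 22.
Formula: S_i = 22 - 13*i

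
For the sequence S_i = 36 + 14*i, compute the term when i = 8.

S_8 = 36 + 14*8 = 36 + 112 = 148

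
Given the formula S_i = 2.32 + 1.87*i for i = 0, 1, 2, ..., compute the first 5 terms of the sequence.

This is an arithmetic sequence.
i=0: S_0 = 2.32 + 1.87*0 = 2.32
i=1: S_1 = 2.32 + 1.87*1 = 4.19
i=2: S_2 = 2.32 + 1.87*2 = 6.06
i=3: S_3 = 2.32 + 1.87*3 = 7.93
i=4: S_4 = 2.32 + 1.87*4 = 9.8
The first 5 terms are: [2.32, 4.19, 6.06, 7.93, 9.8]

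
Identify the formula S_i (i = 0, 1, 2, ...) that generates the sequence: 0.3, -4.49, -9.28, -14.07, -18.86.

Check differences: -4.49 - 0.3 = -4.79
-9.28 - -4.49 = -4.79
Common difference d = -4.79.
First term a = 0.3.
Formula: S_i = 0.30 - 4.79*i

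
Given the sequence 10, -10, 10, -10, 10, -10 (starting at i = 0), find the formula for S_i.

Check ratios: -10 / 10 = -1.0
Common ratio r = -1.
First term a = 10.
Formula: S_i = 10 * (-1)^i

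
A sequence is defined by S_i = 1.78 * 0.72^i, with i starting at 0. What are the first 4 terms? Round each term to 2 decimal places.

This is a geometric sequence.
i=0: S_0 = 1.78 * 0.72^0 = 1.78
i=1: S_1 = 1.78 * 0.72^1 ≈ 1.28
i=2: S_2 = 1.78 * 0.72^2 ≈ 0.92
i=3: S_3 = 1.78 * 0.72^3 ≈ 0.66
The first 4 terms are: [1.78, 1.28, 0.92, 0.66]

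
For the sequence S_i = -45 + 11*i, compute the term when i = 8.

S_8 = -45 + 11*8 = -45 + 88 = 43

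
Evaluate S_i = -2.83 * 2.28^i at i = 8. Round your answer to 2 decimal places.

S_8 = -2.83 * 2.28^8 ≈ -2.83 * 730.2621 ≈ -2066.64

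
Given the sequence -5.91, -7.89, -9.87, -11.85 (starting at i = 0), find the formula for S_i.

Check differences: -7.89 - -5.91 = -1.98
-9.87 - -7.89 = -1.98
Common difference d = -1.98.
First term a = -5.91.
Formula: S_i = -5.91 - 1.98*i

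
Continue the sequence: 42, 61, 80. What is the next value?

Differences: 61 - 42 = 19
This is an arithmetic sequence with common difference d = 19.
Next term = 80 + 19 = 99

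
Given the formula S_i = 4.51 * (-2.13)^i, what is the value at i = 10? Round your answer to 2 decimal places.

S_10 = 4.51 * (-2.13)^10 ≈ 4.51 * 1922.1888 ≈ 8669.07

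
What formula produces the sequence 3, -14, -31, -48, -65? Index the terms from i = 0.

Check differences: -14 - 3 = -17
-31 - -14 = -17
Common difference d = -17.
First term a = 3.
Formula: S_i = 3 - 17*i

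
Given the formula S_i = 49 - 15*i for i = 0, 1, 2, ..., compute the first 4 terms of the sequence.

This is an arithmetic sequence.
i=0: S_0 = 49 + -15*0 = 49
i=1: S_1 = 49 + -15*1 = 34
i=2: S_2 = 49 + -15*2 = 19
i=3: S_3 = 49 + -15*3 = 4
The first 4 terms are: [49, 34, 19, 4]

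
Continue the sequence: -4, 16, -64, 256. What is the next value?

Ratios: 16 / -4 = -4.0
This is a geometric sequence with common ratio r = -4.
Next term = 256 * -4 = -1024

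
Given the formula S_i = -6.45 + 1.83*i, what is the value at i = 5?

S_5 = -6.45 + 1.83*5 = -6.45 + 9.15 = 2.7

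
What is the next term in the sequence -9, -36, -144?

Ratios: -36 / -9 = 4.0
This is a geometric sequence with common ratio r = 4.
Next term = -144 * 4 = -576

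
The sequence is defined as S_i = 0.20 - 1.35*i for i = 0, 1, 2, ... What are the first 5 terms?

This is an arithmetic sequence.
i=0: S_0 = 0.2 + -1.35*0 = 0.2
i=1: S_1 = 0.2 + -1.35*1 = -1.15
i=2: S_2 = 0.2 + -1.35*2 = -2.5
i=3: S_3 = 0.2 + -1.35*3 = -3.85
i=4: S_4 = 0.2 + -1.35*4 = -5.2
The first 5 terms are: [0.2, -1.15, -2.5, -3.85, -5.2]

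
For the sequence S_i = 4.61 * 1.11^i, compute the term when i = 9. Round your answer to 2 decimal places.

S_9 = 4.61 * 1.11^9 ≈ 4.61 * 2.558 ≈ 11.79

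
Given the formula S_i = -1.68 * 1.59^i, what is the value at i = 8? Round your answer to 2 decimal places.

S_8 = -1.68 * 1.59^8 ≈ -1.68 * 40.8486 ≈ -68.63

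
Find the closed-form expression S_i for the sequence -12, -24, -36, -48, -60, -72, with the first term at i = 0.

Check differences: -24 - -12 = -12
-36 - -24 = -12
Common difference d = -12.
First term a = -12.
Formula: S_i = -12 - 12*i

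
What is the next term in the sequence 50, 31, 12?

Differences: 31 - 50 = -19
This is an arithmetic sequence with common difference d = -19.
Next term = 12 + -19 = -7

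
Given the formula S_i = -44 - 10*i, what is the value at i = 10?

S_10 = -44 + -10*10 = -44 + -100 = -144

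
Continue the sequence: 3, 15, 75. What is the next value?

Ratios: 15 / 3 = 5.0
This is a geometric sequence with common ratio r = 5.
Next term = 75 * 5 = 375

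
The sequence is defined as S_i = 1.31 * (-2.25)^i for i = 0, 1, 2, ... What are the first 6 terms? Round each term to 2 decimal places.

This is a geometric sequence.
i=0: S_0 = 1.31 * (-2.25)^0 = 1.31
i=1: S_1 = 1.31 * (-2.25)^1 ≈ -2.95
i=2: S_2 = 1.31 * (-2.25)^2 ≈ 6.63
i=3: S_3 = 1.31 * (-2.25)^3 ≈ -14.92
i=4: S_4 = 1.31 * (-2.25)^4 ≈ 33.57
i=5: S_5 = 1.31 * (-2.25)^5 ≈ -75.54
The first 6 terms are: [1.31, -2.95, 6.63, -14.92, 33.57, -75.54]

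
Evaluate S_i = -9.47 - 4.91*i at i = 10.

S_10 = -9.47 + -4.91*10 = -9.47 + -49.1 = -58.57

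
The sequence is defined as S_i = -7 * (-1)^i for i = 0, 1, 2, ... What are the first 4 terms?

This is a geometric sequence.
i=0: S_0 = -7 * (-1)^0 = -7
i=1: S_1 = -7 * (-1)^1 = 7
i=2: S_2 = -7 * (-1)^2 = -7
i=3: S_3 = -7 * (-1)^3 = 7
The first 4 terms are: [-7, 7, -7, 7]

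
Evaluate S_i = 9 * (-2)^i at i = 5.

S_5 = 9 * (-2)^5 = 9 * -32 = -288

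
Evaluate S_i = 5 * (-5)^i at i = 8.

S_8 = 5 * (-5)^8 = 5 * 390625 = 1953125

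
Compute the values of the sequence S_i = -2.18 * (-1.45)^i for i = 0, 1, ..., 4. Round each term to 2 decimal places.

This is a geometric sequence.
i=0: S_0 = -2.18 * (-1.45)^0 = -2.18
i=1: S_1 = -2.18 * (-1.45)^1 ≈ 3.16
i=2: S_2 = -2.18 * (-1.45)^2 ≈ -4.58
i=3: S_3 = -2.18 * (-1.45)^3 ≈ 6.65
i=4: S_4 = -2.18 * (-1.45)^4 ≈ -9.64
The first 5 terms are: [-2.18, 3.16, -4.58, 6.65, -9.64]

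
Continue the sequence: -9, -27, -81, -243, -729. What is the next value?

Ratios: -27 / -9 = 3.0
This is a geometric sequence with common ratio r = 3.
Next term = -729 * 3 = -2187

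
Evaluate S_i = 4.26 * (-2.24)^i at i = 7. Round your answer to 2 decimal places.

S_7 = 4.26 * (-2.24)^7 ≈ 4.26 * -282.9672 ≈ -1205.44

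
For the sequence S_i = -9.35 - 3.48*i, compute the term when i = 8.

S_8 = -9.35 + -3.48*8 = -9.35 + -27.84 = -37.19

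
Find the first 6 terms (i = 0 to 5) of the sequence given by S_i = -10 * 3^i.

This is a geometric sequence.
i=0: S_0 = -10 * 3^0 = -10
i=1: S_1 = -10 * 3^1 = -30
i=2: S_2 = -10 * 3^2 = -90
i=3: S_3 = -10 * 3^3 = -270
i=4: S_4 = -10 * 3^4 = -810
i=5: S_5 = -10 * 3^5 = -2430
The first 6 terms are: [-10, -30, -90, -270, -810, -2430]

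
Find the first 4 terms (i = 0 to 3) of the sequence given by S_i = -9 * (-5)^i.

This is a geometric sequence.
i=0: S_0 = -9 * (-5)^0 = -9
i=1: S_1 = -9 * (-5)^1 = 45
i=2: S_2 = -9 * (-5)^2 = -225
i=3: S_3 = -9 * (-5)^3 = 1125
The first 4 terms are: [-9, 45, -225, 1125]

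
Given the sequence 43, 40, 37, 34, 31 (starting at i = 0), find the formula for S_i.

Check differences: 40 - 43 = -3
37 - 40 = -3
Common difference d = -3.
First term a = 43.
Formula: S_i = 43 - 3*i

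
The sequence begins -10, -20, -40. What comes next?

Ratios: -20 / -10 = 2.0
This is a geometric sequence with common ratio r = 2.
Next term = -40 * 2 = -80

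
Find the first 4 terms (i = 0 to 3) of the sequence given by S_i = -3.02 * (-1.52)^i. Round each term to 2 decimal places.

This is a geometric sequence.
i=0: S_0 = -3.02 * (-1.52)^0 = -3.02
i=1: S_1 = -3.02 * (-1.52)^1 ≈ 4.59
i=2: S_2 = -3.02 * (-1.52)^2 ≈ -6.98
i=3: S_3 = -3.02 * (-1.52)^3 ≈ 10.61
The first 4 terms are: [-3.02, 4.59, -6.98, 10.61]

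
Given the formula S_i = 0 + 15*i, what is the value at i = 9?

S_9 = 0 + 15*9 = 0 + 135 = 135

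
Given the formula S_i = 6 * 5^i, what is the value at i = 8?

S_8 = 6 * 5^8 = 6 * 390625 = 2343750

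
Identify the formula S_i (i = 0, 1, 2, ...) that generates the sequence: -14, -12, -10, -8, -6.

Check differences: -12 - -14 = 2
-10 - -12 = 2
Common difference d = 2.
First term a = -14.
Formula: S_i = -14 + 2*i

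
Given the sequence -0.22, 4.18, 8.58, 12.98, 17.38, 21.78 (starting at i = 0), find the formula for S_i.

Check differences: 4.18 - -0.22 = 4.4
8.58 - 4.18 = 4.4
Common difference d = 4.4.
First term a = -0.22.
Formula: S_i = -0.22 + 4.40*i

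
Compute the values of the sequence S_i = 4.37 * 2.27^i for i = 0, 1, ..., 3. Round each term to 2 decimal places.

This is a geometric sequence.
i=0: S_0 = 4.37 * 2.27^0 = 4.37
i=1: S_1 = 4.37 * 2.27^1 ≈ 9.92
i=2: S_2 = 4.37 * 2.27^2 ≈ 22.52
i=3: S_3 = 4.37 * 2.27^3 ≈ 51.12
The first 4 terms are: [4.37, 9.92, 22.52, 51.12]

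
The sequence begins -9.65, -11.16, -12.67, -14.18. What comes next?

Differences: -11.16 - -9.65 = -1.51
This is an arithmetic sequence with common difference d = -1.51.
Next term = -14.18 + -1.51 = -15.69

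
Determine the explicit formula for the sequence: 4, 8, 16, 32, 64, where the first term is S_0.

Check ratios: 8 / 4 = 2.0
Common ratio r = 2.
First term a = 4.
Formula: S_i = 4 * 2^i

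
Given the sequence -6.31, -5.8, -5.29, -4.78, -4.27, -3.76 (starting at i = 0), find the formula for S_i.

Check differences: -5.8 - -6.31 = 0.51
-5.29 - -5.8 = 0.51
Common difference d = 0.51.
First term a = -6.31.
Formula: S_i = -6.31 + 0.51*i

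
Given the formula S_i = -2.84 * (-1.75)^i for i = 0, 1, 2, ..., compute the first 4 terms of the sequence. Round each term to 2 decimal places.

This is a geometric sequence.
i=0: S_0 = -2.84 * (-1.75)^0 = -2.84
i=1: S_1 = -2.84 * (-1.75)^1 = 4.97
i=2: S_2 = -2.84 * (-1.75)^2 ≈ -8.7
i=3: S_3 = -2.84 * (-1.75)^3 ≈ 15.22
The first 4 terms are: [-2.84, 4.97, -8.7, 15.22]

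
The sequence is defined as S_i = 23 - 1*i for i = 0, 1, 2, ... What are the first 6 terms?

This is an arithmetic sequence.
i=0: S_0 = 23 + -1*0 = 23
i=1: S_1 = 23 + -1*1 = 22
i=2: S_2 = 23 + -1*2 = 21
i=3: S_3 = 23 + -1*3 = 20
i=4: S_4 = 23 + -1*4 = 19
i=5: S_5 = 23 + -1*5 = 18
The first 6 terms are: [23, 22, 21, 20, 19, 18]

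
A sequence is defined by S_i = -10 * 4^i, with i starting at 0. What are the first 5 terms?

This is a geometric sequence.
i=0: S_0 = -10 * 4^0 = -10
i=1: S_1 = -10 * 4^1 = -40
i=2: S_2 = -10 * 4^2 = -160
i=3: S_3 = -10 * 4^3 = -640
i=4: S_4 = -10 * 4^4 = -2560
The first 5 terms are: [-10, -40, -160, -640, -2560]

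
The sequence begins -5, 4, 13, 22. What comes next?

Differences: 4 - -5 = 9
This is an arithmetic sequence with common difference d = 9.
Next term = 22 + 9 = 31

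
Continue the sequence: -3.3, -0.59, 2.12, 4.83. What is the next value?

Differences: -0.59 - -3.3 = 2.71
This is an arithmetic sequence with common difference d = 2.71.
Next term = 4.83 + 2.71 = 7.54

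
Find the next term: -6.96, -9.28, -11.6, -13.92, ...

Differences: -9.28 - -6.96 = -2.32
This is an arithmetic sequence with common difference d = -2.32.
Next term = -13.92 + -2.32 = -16.24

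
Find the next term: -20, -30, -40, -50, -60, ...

Differences: -30 - -20 = -10
This is an arithmetic sequence with common difference d = -10.
Next term = -60 + -10 = -70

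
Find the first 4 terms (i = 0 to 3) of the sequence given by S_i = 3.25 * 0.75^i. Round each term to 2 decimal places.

This is a geometric sequence.
i=0: S_0 = 3.25 * 0.75^0 = 3.25
i=1: S_1 = 3.25 * 0.75^1 ≈ 2.44
i=2: S_2 = 3.25 * 0.75^2 ≈ 1.83
i=3: S_3 = 3.25 * 0.75^3 ≈ 1.37
The first 4 terms are: [3.25, 2.44, 1.83, 1.37]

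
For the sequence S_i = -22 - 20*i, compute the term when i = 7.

S_7 = -22 + -20*7 = -22 + -140 = -162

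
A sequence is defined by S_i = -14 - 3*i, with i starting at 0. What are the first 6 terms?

This is an arithmetic sequence.
i=0: S_0 = -14 + -3*0 = -14
i=1: S_1 = -14 + -3*1 = -17
i=2: S_2 = -14 + -3*2 = -20
i=3: S_3 = -14 + -3*3 = -23
i=4: S_4 = -14 + -3*4 = -26
i=5: S_5 = -14 + -3*5 = -29
The first 6 terms are: [-14, -17, -20, -23, -26, -29]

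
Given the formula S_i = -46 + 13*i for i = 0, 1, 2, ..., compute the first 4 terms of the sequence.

This is an arithmetic sequence.
i=0: S_0 = -46 + 13*0 = -46
i=1: S_1 = -46 + 13*1 = -33
i=2: S_2 = -46 + 13*2 = -20
i=3: S_3 = -46 + 13*3 = -7
The first 4 terms are: [-46, -33, -20, -7]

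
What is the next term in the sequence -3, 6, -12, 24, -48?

Ratios: 6 / -3 = -2.0
This is a geometric sequence with common ratio r = -2.
Next term = -48 * -2 = 96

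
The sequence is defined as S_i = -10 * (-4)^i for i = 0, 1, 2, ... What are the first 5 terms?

This is a geometric sequence.
i=0: S_0 = -10 * (-4)^0 = -10
i=1: S_1 = -10 * (-4)^1 = 40
i=2: S_2 = -10 * (-4)^2 = -160
i=3: S_3 = -10 * (-4)^3 = 640
i=4: S_4 = -10 * (-4)^4 = -2560
The first 5 terms are: [-10, 40, -160, 640, -2560]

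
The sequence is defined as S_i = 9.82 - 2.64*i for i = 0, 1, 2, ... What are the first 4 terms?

This is an arithmetic sequence.
i=0: S_0 = 9.82 + -2.64*0 = 9.82
i=1: S_1 = 9.82 + -2.64*1 = 7.18
i=2: S_2 = 9.82 + -2.64*2 = 4.54
i=3: S_3 = 9.82 + -2.64*3 = 1.9
The first 4 terms are: [9.82, 7.18, 4.54, 1.9]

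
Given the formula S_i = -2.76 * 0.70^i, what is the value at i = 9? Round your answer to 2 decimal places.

S_9 = -2.76 * 0.7^9 ≈ -2.76 * 0.0404 ≈ -0.11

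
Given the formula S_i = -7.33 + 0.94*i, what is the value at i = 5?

S_5 = -7.33 + 0.94*5 = -7.33 + 4.7 = -2.63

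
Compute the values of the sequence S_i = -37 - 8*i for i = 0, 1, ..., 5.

This is an arithmetic sequence.
i=0: S_0 = -37 + -8*0 = -37
i=1: S_1 = -37 + -8*1 = -45
i=2: S_2 = -37 + -8*2 = -53
i=3: S_3 = -37 + -8*3 = -61
i=4: S_4 = -37 + -8*4 = -69
i=5: S_5 = -37 + -8*5 = -77
The first 6 terms are: [-37, -45, -53, -61, -69, -77]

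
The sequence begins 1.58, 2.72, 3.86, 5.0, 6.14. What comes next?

Differences: 2.72 - 1.58 = 1.14
This is an arithmetic sequence with common difference d = 1.14.
Next term = 6.14 + 1.14 = 7.28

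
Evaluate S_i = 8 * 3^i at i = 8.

S_8 = 8 * 3^8 = 8 * 6561 = 52488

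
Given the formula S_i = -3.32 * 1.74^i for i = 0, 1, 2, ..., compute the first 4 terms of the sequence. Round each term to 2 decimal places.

This is a geometric sequence.
i=0: S_0 = -3.32 * 1.74^0 = -3.32
i=1: S_1 = -3.32 * 1.74^1 ≈ -5.78
i=2: S_2 = -3.32 * 1.74^2 ≈ -10.05
i=3: S_3 = -3.32 * 1.74^3 ≈ -17.49
The first 4 terms are: [-3.32, -5.78, -10.05, -17.49]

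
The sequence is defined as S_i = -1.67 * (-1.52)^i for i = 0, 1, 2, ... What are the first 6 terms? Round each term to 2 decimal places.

This is a geometric sequence.
i=0: S_0 = -1.67 * (-1.52)^0 = -1.67
i=1: S_1 = -1.67 * (-1.52)^1 ≈ 2.54
i=2: S_2 = -1.67 * (-1.52)^2 ≈ -3.86
i=3: S_3 = -1.67 * (-1.52)^3 ≈ 5.86
i=4: S_4 = -1.67 * (-1.52)^4 ≈ -8.91
i=5: S_5 = -1.67 * (-1.52)^5 ≈ 13.55
The first 6 terms are: [-1.67, 2.54, -3.86, 5.86, -8.91, 13.55]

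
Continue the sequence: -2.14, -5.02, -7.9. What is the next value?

Differences: -5.02 - -2.14 = -2.88
This is an arithmetic sequence with common difference d = -2.88.
Next term = -7.9 + -2.88 = -10.78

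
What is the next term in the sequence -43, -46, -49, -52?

Differences: -46 - -43 = -3
This is an arithmetic sequence with common difference d = -3.
Next term = -52 + -3 = -55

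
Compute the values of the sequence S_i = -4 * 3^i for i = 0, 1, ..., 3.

This is a geometric sequence.
i=0: S_0 = -4 * 3^0 = -4
i=1: S_1 = -4 * 3^1 = -12
i=2: S_2 = -4 * 3^2 = -36
i=3: S_3 = -4 * 3^3 = -108
The first 4 terms are: [-4, -12, -36, -108]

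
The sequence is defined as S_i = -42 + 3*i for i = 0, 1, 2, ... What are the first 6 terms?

This is an arithmetic sequence.
i=0: S_0 = -42 + 3*0 = -42
i=1: S_1 = -42 + 3*1 = -39
i=2: S_2 = -42 + 3*2 = -36
i=3: S_3 = -42 + 3*3 = -33
i=4: S_4 = -42 + 3*4 = -30
i=5: S_5 = -42 + 3*5 = -27
The first 6 terms are: [-42, -39, -36, -33, -30, -27]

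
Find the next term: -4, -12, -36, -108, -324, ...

Ratios: -12 / -4 = 3.0
This is a geometric sequence with common ratio r = 3.
Next term = -324 * 3 = -972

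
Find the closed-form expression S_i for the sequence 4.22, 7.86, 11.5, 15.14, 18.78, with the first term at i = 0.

Check differences: 7.86 - 4.22 = 3.64
11.5 - 7.86 = 3.64
Common difference d = 3.64.
First term a = 4.22.
Formula: S_i = 4.22 + 3.64*i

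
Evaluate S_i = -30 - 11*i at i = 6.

S_6 = -30 + -11*6 = -30 + -66 = -96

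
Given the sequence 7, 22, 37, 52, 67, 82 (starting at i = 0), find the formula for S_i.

Check differences: 22 - 7 = 15
37 - 22 = 15
Common difference d = 15.
First term a = 7.
Formula: S_i = 7 + 15*i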